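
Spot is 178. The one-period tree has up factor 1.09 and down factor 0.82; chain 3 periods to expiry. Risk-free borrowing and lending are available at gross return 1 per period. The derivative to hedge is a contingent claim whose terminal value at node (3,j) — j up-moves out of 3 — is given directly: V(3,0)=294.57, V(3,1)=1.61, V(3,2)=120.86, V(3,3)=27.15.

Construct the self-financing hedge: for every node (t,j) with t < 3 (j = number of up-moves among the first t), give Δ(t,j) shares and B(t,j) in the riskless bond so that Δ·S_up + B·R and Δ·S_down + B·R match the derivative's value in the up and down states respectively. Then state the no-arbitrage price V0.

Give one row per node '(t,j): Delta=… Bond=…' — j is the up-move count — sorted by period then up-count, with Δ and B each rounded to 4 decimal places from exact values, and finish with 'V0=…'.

(0,0): Delta=-0.4411 Bond=151.5463
(1,0): Delta=-0.4606 Bond=154.3957
(1,1): Delta=-0.4338 Bond=150.1216
(2,0): Delta=-9.0656 Bond=1184.3004
(2,1): Delta=2.7761 Bond=-360.5567
(2,2): Delta=-1.6412 Bond=405.4607
V0=73.0278

Risk-neutral probability p* = (R−d)/(u−d) = (1−0.82)/(1.09−0.82) = 0.6667.
At expiry t=3: V(3,0)=294.5700, V(3,1)=1.6100, V(3,2)=120.8600, V(3,3)=27.1500
  t=2,j=0: stock 119.6872 → up 130.4590 (V=1.6100), down 98.1435 (V=294.5700). Price 99.2633; hedge Δ=-9.0656, bond B=1184.3004.
  t=2,j=1: stock 159.0964 → up 173.4151 (V=120.8600), down 130.4590 (V=1.6100). Price 81.1100; hedge Δ=2.7761, bond B=-360.5567.
  t=2,j=2: stock 211.4818 → up 230.5152 (V=27.1500), down 173.4151 (V=120.8600). Price 58.3867; hedge Δ=-1.6412, bond B=405.4607.
  t=1,j=0: stock 145.9600 → up 159.0964 (V=81.1100), down 119.6872 (V=99.2633). Price 87.1611; hedge Δ=-0.4606, bond B=154.3957.
  t=1,j=1: stock 194.0200 → up 211.4818 (V=58.3867), down 159.0964 (V=81.1100). Price 65.9611; hedge Δ=-0.4338, bond B=150.1216.
  t=0,j=0: stock 178.0000 → up 194.0200 (V=65.9611), down 145.9600 (V=87.1611). Price 73.0278; hedge Δ=-0.4411, bond B=151.5463.
Each (Δ,B) replicates both successor values, so the strategy is self-financing and V0 is arbitrage-free.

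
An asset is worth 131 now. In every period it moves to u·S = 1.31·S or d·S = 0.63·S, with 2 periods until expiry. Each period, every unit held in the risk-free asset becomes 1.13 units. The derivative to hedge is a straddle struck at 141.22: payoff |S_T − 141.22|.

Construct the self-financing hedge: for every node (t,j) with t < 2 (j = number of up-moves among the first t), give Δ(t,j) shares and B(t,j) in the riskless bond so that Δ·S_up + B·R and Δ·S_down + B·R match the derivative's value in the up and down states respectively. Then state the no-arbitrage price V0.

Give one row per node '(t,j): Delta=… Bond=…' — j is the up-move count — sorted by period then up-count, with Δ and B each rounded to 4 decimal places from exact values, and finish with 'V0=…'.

Since d<R<u, set p* = (R−d)/(u−d) = 0.7353; price each node as the discounted p*-expectation of its children.
Terminal payoffs: V(2,0)=89.2261, V(2,1)=33.1057, V(2,2)=83.5891
  t=1,j=0: stock 82.5300 → up 108.1143 (V=33.1057), down 51.9939 (V=89.2261). Price 42.4435; hedge Δ=-1.0000, bond B=124.9735.
  t=1,j=1: stock 171.6100 → up 224.8091 (V=83.5891), down 108.1143 (V=33.1057). Price 62.1468; hedge Δ=0.4326, bond B=-12.0935.
  t=0,j=0: stock 131.0000 → up 171.6100 (V=62.1468), down 82.5300 (V=42.4435). Price 50.3816; hedge Δ=0.2212, bond B=21.4061.
Check: Δ(0,0)·S0 + B(0,0) = 50.3816 = V0.

(0,0): Delta=0.2212 Bond=21.4061
(1,0): Delta=-1.0000 Bond=124.9735
(1,1): Delta=0.4326 Bond=-12.0935
V0=50.3816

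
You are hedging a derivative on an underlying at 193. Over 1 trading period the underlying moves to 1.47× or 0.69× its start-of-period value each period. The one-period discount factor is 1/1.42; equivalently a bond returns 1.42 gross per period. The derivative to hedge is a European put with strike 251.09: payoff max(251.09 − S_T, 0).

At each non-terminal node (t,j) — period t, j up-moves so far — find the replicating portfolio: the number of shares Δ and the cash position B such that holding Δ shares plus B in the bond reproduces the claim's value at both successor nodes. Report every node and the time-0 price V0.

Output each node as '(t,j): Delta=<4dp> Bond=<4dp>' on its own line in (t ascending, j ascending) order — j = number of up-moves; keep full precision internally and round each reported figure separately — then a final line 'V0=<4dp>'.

The replicating-portfolio and risk-neutral prices coincide; use p* = (1.42−0.69)/(1.47−0.69) = 0.9359 for the latter.
Terminal payoffs: V(1,0)=117.9200, V(1,1)=0.0000
  t=0,j=0: stock 193.0000 → up 283.7100 (V=0.0000), down 133.1700 (V=117.9200). Price 5.3232; hedge Δ=-0.7833, bond B=156.5027.
Check: Δ(0,0)·S0 + B(0,0) = 5.3232 = V0.

(0,0): Delta=-0.7833 Bond=156.5027
V0=5.3232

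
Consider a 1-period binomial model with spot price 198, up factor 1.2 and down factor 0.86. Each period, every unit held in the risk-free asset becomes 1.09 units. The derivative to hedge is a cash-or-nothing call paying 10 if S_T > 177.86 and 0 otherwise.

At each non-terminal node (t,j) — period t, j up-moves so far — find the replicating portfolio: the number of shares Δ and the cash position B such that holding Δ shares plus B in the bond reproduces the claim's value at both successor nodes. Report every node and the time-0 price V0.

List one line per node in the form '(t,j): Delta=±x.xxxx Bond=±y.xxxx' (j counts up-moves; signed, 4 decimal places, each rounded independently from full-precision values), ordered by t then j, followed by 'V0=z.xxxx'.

Since d<R<u, set p* = (R−d)/(u−d) = 0.6765; price each node as the discounted p*-expectation of its children.
Terminal values V(1,·): V(1,0)=0.0000, V(1,1)=10.0000
Node (0,0) S=198.0000: V=(p*·10.0000+(1−p*)·0.0000)/1.09=6.2062; Δ=(10.0000−0.0000)/(237.6000−170.2800)=0.1485; B=V−Δ·S=-23.2056
Check: Δ(0,0)·S0 + B(0,0) = 6.2062 = V0.

(0,0): Delta=0.1485 Bond=-23.2056
V0=6.2062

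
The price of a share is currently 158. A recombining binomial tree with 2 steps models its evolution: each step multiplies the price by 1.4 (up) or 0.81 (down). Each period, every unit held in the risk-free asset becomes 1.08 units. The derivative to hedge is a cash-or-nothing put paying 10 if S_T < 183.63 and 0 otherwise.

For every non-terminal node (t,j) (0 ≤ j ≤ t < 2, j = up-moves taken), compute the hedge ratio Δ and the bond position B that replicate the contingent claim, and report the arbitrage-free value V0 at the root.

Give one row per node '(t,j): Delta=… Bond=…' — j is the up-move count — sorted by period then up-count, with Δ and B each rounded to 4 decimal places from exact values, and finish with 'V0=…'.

The replicating-portfolio and risk-neutral prices coincide; use p* = (1.08−0.81)/(1.4−0.81) = 0.4576 for the latter.
Terminal payoffs: V(2,0)=10.0000, V(2,1)=10.0000, V(2,2)=0.0000
Node (1,0) S=127.9800: V=(p*·10.0000+(1−p*)·10.0000)/1.08=9.2593; Δ=(10.0000−10.0000)/(179.1720−103.6638)=0.0000; B=V−Δ·S=9.2593
Node (1,1) S=221.2000: V=(p*·0.0000+(1−p*)·10.0000)/1.08=5.0220; Δ=(0.0000−10.0000)/(309.6800−179.1720)=-0.0766; B=V−Δ·S=21.9711
Node (0,0) S=158.0000: V=(p*·5.0220+(1−p*)·9.2593)/1.08=6.7779; Δ=(5.0220−9.2593)/(221.2000−127.9800)=-0.0455; B=V−Δ·S=13.9598
Check: Δ(0,0)·S0 + B(0,0) = 6.7779 = V0.

(0,0): Delta=-0.0455 Bond=13.9598
(1,0): Delta=0.0000 Bond=9.2593
(1,1): Delta=-0.0766 Bond=21.9711
V0=6.7779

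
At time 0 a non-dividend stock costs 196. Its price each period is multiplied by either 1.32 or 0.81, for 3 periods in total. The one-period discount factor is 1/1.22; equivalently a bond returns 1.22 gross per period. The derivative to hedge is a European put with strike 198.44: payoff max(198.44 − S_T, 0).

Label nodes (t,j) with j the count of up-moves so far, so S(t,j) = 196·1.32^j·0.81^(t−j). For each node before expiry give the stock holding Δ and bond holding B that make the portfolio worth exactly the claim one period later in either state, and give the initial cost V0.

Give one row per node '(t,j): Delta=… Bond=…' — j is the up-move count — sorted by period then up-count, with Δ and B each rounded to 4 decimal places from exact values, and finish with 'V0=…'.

No-arbitrage ⇒ martingale measure with p* = (R−d)/(u−d) = 0.8039.
At expiry t=3: V(3,0)=94.2776, V(3,1)=28.6938, V(3,2)=0.0000, V(3,3)=0.0000
  t=2,j=0: stock 128.5956 → up 169.7462 (V=28.6938), down 104.1624 (V=94.2776). Price 34.0601; hedge Δ=-1.0000, bond B=162.6557.
  t=2,j=1: stock 209.5632 → up 276.6234 (V=0.0000), down 169.7462 (V=28.6938). Price 4.6117; hedge Δ=-0.2685, bond B=60.8740.
  t=2,j=2: stock 341.5104 → up 450.7937 (V=0.0000), down 276.6234 (V=0.0000). Price 0.0000; hedge Δ=0.0000, bond B=0.0000.
  t=1,j=0: stock 158.7600 → up 209.5632 (V=4.6117), down 128.5956 (V=34.0601). Price 8.5130; hedge Δ=-0.3637, bond B=66.2551.
  t=1,j=1: stock 258.7200 → up 341.5104 (V=0.0000), down 209.5632 (V=4.6117). Price 0.7412; hedge Δ=-0.0350, bond B=9.7837.
  t=0,j=0: stock 196.0000 → up 258.7200 (V=0.7412), down 158.7600 (V=8.5130). Price 1.8566; hedge Δ=-0.0777, bond B=17.0955.
Check: Δ(0,0)·S0 + B(0,0) = 1.8566 = V0.

(0,0): Delta=-0.0777 Bond=17.0955
(1,0): Delta=-0.3637 Bond=66.2551
(1,1): Delta=-0.0350 Bond=9.7837
(2,0): Delta=-1.0000 Bond=162.6557
(2,1): Delta=-0.2685 Bond=60.8740
(2,2): Delta=0.0000 Bond=0.0000
V0=1.8566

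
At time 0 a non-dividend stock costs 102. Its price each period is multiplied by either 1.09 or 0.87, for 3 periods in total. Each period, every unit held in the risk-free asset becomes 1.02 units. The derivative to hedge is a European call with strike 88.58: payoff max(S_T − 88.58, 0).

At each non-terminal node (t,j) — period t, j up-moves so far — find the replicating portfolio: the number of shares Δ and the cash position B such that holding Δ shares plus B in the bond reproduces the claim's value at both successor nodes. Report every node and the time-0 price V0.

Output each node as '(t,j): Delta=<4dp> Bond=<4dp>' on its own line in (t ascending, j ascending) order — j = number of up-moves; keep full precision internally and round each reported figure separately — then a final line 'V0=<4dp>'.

No-arbitrage ⇒ martingale measure with p* = (R−d)/(u−d) = 0.6818.
Terminal payoffs: V(3,0)=0.0000, V(3,1)=0.0000, V(3,2)=16.8520, V(3,3)=43.5130
Node (2,0) S=77.2038: V=(p*·0.0000+(1−p*)·0.0000)/1.02=0.0000; Δ=(0.0000−0.0000)/(84.1521−67.1673)=0.0000; B=V−Δ·S=0.0000
Node (2,1) S=96.7266: V=(p*·16.8520+(1−p*)·0.0000)/1.02=11.2647; Δ=(16.8520−0.0000)/(105.4320−84.1521)=0.7919; B=V−Δ·S=-65.3353
Node (2,2) S=121.1862: V=(p*·43.5130+(1−p*)·16.8520)/1.02=34.3431; Δ=(43.5130−16.8520)/(132.0930−105.4320)=1.0000; B=V−Δ·S=-86.8431
Node (1,0) S=88.7400: V=(p*·11.2647+(1−p*)·0.0000)/1.02=7.5299; Δ=(11.2647−0.0000)/(96.7266−77.2038)=0.5770; B=V−Δ·S=-43.6733
Node (1,1) S=111.1800: V=(p*·34.3431+(1−p*)·11.2647)/1.02=26.4705; Δ=(34.3431−11.2647)/(121.1862−96.7266)=0.9435; B=V−Δ·S=-78.4311
Node (0,0) S=102.0000: V=(p*·26.4705+(1−p*)·7.5299)/1.02=20.0431; Δ=(26.4705−7.5299)/(111.1800−88.7400)=0.8441; B=V−Δ·S=-66.0508
The time-0 hedge costs 20.0431, which is the no-arbitrage price.

(0,0): Delta=0.8441 Bond=-66.0508
(1,0): Delta=0.5770 Bond=-43.6733
(1,1): Delta=0.9435 Bond=-78.4311
(2,0): Delta=0.0000 Bond=0.0000
(2,1): Delta=0.7919 Bond=-65.3353
(2,2): Delta=1.0000 Bond=-86.8431
V0=20.0431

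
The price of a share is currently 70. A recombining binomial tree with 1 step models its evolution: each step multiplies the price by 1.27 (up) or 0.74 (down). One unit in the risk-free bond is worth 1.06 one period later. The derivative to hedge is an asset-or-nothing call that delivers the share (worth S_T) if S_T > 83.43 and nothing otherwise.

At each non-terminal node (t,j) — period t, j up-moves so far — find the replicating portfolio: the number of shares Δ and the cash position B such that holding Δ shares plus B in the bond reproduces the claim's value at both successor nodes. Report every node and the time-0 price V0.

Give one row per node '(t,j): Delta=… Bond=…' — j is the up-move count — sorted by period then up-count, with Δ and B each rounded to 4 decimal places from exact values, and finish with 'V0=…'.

Under the risk-neutral measure, an up-move has probability p* = (R−d)/(u−d) = 0.6038 and values discount at R = 1.06.
Terminal values V(1,·): V(1,0)=0.0000, V(1,1)=88.9000
  t=0,j=0: stock 70.0000 → up 88.9000 (V=88.9000), down 51.8000 (V=0.0000). Price 50.6372; hedge Δ=2.3962, bond B=-117.0986.
The time-0 hedge costs 50.6372, which is the no-arbitrage price.

(0,0): Delta=2.3962 Bond=-117.0986
V0=50.6372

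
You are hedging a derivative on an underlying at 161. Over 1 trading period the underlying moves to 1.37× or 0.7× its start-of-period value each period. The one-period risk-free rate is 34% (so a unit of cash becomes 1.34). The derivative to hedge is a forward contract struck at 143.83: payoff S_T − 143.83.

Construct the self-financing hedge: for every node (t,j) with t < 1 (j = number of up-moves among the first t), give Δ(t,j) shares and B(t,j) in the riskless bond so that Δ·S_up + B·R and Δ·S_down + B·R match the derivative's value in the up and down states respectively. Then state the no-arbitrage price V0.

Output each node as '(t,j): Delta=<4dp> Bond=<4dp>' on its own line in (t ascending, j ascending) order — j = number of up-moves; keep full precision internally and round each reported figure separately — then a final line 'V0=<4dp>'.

(0,0): Delta=1.0000 Bond=-107.3358
V0=53.6642

No-arbitrage ⇒ martingale measure with p* = (R−d)/(u−d) = 0.9552.
Payoff layer (t=1): V(1,0)=-31.1300, V(1,1)=76.7400
(0,0): S=161.0000. Δ = (V_up−V_dn)/(S_up−S_dn) = (76.7400−-31.1300)/(220.5700−112.7000) = 1.0000. V = [p*·76.7400 + (1−p*)·-31.1300]/1.34 = 53.6642. B = V − Δ·S = -107.3358.
Check: Δ(0,0)·S0 + B(0,0) = 53.6642 = V0.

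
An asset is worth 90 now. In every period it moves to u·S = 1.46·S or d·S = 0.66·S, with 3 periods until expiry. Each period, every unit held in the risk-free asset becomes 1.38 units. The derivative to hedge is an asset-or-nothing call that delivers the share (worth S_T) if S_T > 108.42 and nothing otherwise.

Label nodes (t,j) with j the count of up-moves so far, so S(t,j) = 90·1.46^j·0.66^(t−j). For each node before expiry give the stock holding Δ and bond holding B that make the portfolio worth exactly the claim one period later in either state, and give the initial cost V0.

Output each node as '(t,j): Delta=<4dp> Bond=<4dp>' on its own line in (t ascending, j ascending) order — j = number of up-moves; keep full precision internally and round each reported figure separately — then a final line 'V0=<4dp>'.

Under the risk-neutral measure, an up-move has probability p* = (R−d)/(u−d) = 0.9000 and values discount at R = 1.38.
Terminal payoffs: V(3,0)=0.0000, V(3,1)=0.0000, V(3,2)=126.6170, V(3,3)=280.0922
(2,0): S=39.2040. Δ = (V_up−V_dn)/(S_up−S_dn) = (0.0000−0.0000)/(57.2378−25.8746) = 0.0000. V = [p*·0.0000 + (1−p*)·0.0000]/1.38 = 0.0000. B = V − Δ·S = 0.0000.
(2,1): S=86.7240. Δ = (V_up−V_dn)/(S_up−S_dn) = (126.6170−0.0000)/(126.6170−57.2378) = 1.8250. V = [p*·126.6170 + (1−p*)·0.0000]/1.38 = 82.5763. B = V − Δ·S = -75.6950.
(2,2): S=191.8440. Δ = (V_up−V_dn)/(S_up−S_dn) = (280.0922−126.6170)/(280.0922−126.6170) = 1.0000. V = [p*·280.0922 + (1−p*)·126.6170]/1.38 = 191.8440. B = V − Δ·S = 0.0000.
(1,0): S=59.4000. Δ = (V_up−V_dn)/(S_up−S_dn) = (82.5763−0.0000)/(86.7240−39.2040) = 1.7377. V = [p*·82.5763 + (1−p*)·0.0000]/1.38 = 53.8541. B = V − Δ·S = -49.3663.
(1,1): S=131.4000. Δ = (V_up−V_dn)/(S_up−S_dn) = (191.8440−82.5763)/(191.8440−86.7240) = 1.0395. V = [p*·191.8440 + (1−p*)·82.5763]/1.38 = 131.0994. B = V − Δ·S = -5.4851.
(0,0): S=90.0000. Δ = (V_up−V_dn)/(S_up−S_dn) = (131.0994−53.8541)/(131.4000−59.4000) = 1.0729. V = [p*·131.0994 + (1−p*)·53.8541]/1.38 = 89.4021. B = V − Δ·S = -7.1545.
Check: Δ(0,0)·S0 + B(0,0) = 89.4021 = V0.

(0,0): Delta=1.0729 Bond=-7.1545
(1,0): Delta=1.7377 Bond=-49.3663
(1,1): Delta=1.0395 Bond=-5.4851
(2,0): Delta=0.0000 Bond=0.0000
(2,1): Delta=1.8250 Bond=-75.6950
(2,2): Delta=1.0000 Bond=0.0000
V0=89.4021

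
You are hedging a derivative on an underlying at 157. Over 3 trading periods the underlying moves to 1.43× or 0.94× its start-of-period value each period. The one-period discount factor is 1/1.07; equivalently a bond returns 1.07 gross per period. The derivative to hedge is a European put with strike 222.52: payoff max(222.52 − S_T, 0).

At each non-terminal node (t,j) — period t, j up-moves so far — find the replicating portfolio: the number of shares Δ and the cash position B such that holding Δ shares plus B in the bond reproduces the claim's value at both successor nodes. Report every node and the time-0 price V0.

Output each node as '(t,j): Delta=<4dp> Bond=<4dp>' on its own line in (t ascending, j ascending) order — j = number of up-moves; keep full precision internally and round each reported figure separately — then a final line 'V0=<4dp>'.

The replicating-portfolio and risk-neutral prices coincide; use p* = (1.07−0.94)/(1.43−0.94) = 0.2653 for the latter.
Terminal values V(3,·): V(3,0)=92.1183, V(3,1)=24.1430, V(3,2)=0.0000, V(3,3)=0.0000
(2,0): S=138.7252. Δ = (V_up−V_dn)/(S_up−S_dn) = (24.1430−92.1183)/(198.3770−130.4017) = -1.0000. V = [p*·24.1430 + (1−p*)·92.1183]/1.07 = 69.2374. B = V − Δ·S = 207.9626.
(2,1): S=211.0394. Δ = (V_up−V_dn)/(S_up−S_dn) = (0.0000−24.1430)/(301.7863−198.3770) = -0.2335. V = [p*·0.0000 + (1−p*)·24.1430]/1.07 = 16.5773. B = V − Δ·S = 65.8486.
(2,2): S=321.0493. Δ = (V_up−V_dn)/(S_up−S_dn) = (0.0000−0.0000)/(459.1005−301.7863) = 0.0000. V = [p*·0.0000 + (1−p*)·0.0000]/1.07 = 0.0000. B = V − Δ·S = 0.0000.
(1,0): S=147.5800. Δ = (V_up−V_dn)/(S_up−S_dn) = (16.5773−69.2374)/(211.0394−138.7252) = -0.7282. V = [p*·16.5773 + (1−p*)·69.2374]/1.07 = 51.6508. B = V − Δ·S = 159.1205.
(1,1): S=224.5100. Δ = (V_up−V_dn)/(S_up−S_dn) = (0.0000−16.5773)/(321.0493−211.0394) = -0.1507. V = [p*·0.0000 + (1−p*)·16.5773]/1.07 = 11.3825. B = V − Δ·S = 45.2136.
(0,0): S=157.0000. Δ = (V_up−V_dn)/(S_up−S_dn) = (11.3825−51.6508)/(224.5100−147.5800) = -0.5234. V = [p*·11.3825 + (1−p*)·51.6508]/1.07 = 38.2873. B = V − Δ·S = 120.4676.
Check: Δ(0,0)·S0 + B(0,0) = 38.2873 = V0.

(0,0): Delta=-0.5234 Bond=120.4676
(1,0): Delta=-0.7282 Bond=159.1205
(1,1): Delta=-0.1507 Bond=45.2136
(2,0): Delta=-1.0000 Bond=207.9626
(2,1): Delta=-0.2335 Bond=65.8486
(2,2): Delta=0.0000 Bond=0.0000
V0=38.2873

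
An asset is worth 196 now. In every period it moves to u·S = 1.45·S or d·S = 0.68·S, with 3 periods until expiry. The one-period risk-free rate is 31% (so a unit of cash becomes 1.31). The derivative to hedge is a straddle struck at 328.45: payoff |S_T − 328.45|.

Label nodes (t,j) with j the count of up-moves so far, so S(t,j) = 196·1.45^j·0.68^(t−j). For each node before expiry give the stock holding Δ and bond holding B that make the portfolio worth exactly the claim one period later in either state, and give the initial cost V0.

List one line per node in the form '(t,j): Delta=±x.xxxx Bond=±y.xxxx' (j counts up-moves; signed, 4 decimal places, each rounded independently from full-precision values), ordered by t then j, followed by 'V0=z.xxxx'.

The replicating-portfolio and risk-neutral prices coincide; use p* = (1.31−0.68)/(1.45−0.68) = 0.8182 for the latter.
Payoff layer (t=3): V(3,0)=266.8213, V(3,1)=197.0359, V(3,2)=48.2288, V(3,3)=269.0805
(2,0): S=90.6304. Δ = (V_up−V_dn)/(S_up−S_dn) = (197.0359−266.8213)/(131.4141−61.6287) = -1.0000. V = [p*·197.0359 + (1−p*)·266.8213]/1.31 = 160.0948. B = V − Δ·S = 250.7252.
(2,1): S=193.2560. Δ = (V_up−V_dn)/(S_up−S_dn) = (48.2288−197.0359)/(280.2212−131.4141) = -1.0000. V = [p*·48.2288 + (1−p*)·197.0359]/1.31 = 57.4692. B = V − Δ·S = 250.7252.
(2,2): S=412.0900. Δ = (V_up−V_dn)/(S_up−S_dn) = (269.0805−48.2288)/(597.5305−280.2212) = 0.6960. V = [p*·269.0805 + (1−p*)·48.2288]/1.31 = 174.7524. B = V − Δ·S = -112.0680.
(1,0): S=133.2800. Δ = (V_up−V_dn)/(S_up−S_dn) = (57.4692−160.0948)/(193.2560−90.6304) = -1.0000. V = [p*·57.4692 + (1−p*)·160.0948]/1.31 = 58.1133. B = V − Δ·S = 191.3933.
(1,1): S=284.2000. Δ = (V_up−V_dn)/(S_up−S_dn) = (174.7524−57.4692)/(412.0900−193.2560) = 0.5359. V = [p*·174.7524 + (1−p*)·57.4692]/1.31 = 117.1207. B = V − Δ·S = -35.1951.
(0,0): S=196.0000. Δ = (V_up−V_dn)/(S_up−S_dn) = (117.1207−58.1133)/(284.2000−133.2800) = 0.3910. V = [p*·117.1207 + (1−p*)·58.1133]/1.31 = 81.2154. B = V − Δ·S = 4.5823.
Self-financing check: at every node Δ·S+B equals the discounted successor values.

(0,0): Delta=0.3910 Bond=4.5823
(1,0): Delta=-1.0000 Bond=191.3933
(1,1): Delta=0.5359 Bond=-35.1951
(2,0): Delta=-1.0000 Bond=250.7252
(2,1): Delta=-1.0000 Bond=250.7252
(2,2): Delta=0.6960 Bond=-112.0680
V0=81.2154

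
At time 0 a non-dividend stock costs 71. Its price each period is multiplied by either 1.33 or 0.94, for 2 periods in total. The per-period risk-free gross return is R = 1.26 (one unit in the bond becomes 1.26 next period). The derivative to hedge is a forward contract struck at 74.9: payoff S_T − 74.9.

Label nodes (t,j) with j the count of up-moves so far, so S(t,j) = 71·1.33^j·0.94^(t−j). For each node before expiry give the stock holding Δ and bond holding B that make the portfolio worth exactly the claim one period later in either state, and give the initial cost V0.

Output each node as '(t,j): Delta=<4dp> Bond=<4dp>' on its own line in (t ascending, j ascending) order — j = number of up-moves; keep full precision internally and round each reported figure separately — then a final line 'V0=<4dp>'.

No-arbitrage ⇒ martingale measure with p* = (R−d)/(u−d) = 0.8205.
At expiry t=2: V(2,0)=-12.1644, V(2,1)=13.8642, V(2,2)=50.6919
Node (1,0) S=66.7400: V=(p*·13.8642+(1−p*)·-12.1644)/1.26=7.2956; Δ=(13.8642−-12.1644)/(88.7642−62.7356)=1.0000; B=V−Δ·S=-59.4444
Node (1,1) S=94.4300: V=(p*·50.6919+(1−p*)·13.8642)/1.26=34.9856; Δ=(50.6919−13.8642)/(125.5919−88.7642)=1.0000; B=V−Δ·S=-59.4444
Node (0,0) S=71.0000: V=(p*·34.9856+(1−p*)·7.2956)/1.26=23.8219; Δ=(34.9856−7.2956)/(94.4300−66.7400)=1.0000; B=V−Δ·S=-47.1781
Each (Δ,B) replicates both successor values, so the strategy is self-financing and V0 is arbitrage-free.

(0,0): Delta=1.0000 Bond=-47.1781
(1,0): Delta=1.0000 Bond=-59.4444
(1,1): Delta=1.0000 Bond=-59.4444
V0=23.8219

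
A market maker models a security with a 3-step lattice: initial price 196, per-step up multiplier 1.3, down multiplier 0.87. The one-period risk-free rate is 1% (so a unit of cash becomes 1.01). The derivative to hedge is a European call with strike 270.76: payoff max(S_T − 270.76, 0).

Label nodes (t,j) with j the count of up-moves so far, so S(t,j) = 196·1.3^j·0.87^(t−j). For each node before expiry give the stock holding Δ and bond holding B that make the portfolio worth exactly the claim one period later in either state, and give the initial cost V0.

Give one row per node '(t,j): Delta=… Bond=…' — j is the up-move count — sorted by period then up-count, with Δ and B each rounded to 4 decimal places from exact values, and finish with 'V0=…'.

The replicating-portfolio and risk-neutral prices coincide; use p* = (1.01−0.87)/(1.3−0.87) = 0.3256 for the latter.
At expiry t=3: V(3,0)=0.0000, V(3,1)=0.0000, V(3,2)=17.4188, V(3,3)=159.8520
Node (2,0) S=148.3524: V=(p*·0.0000+(1−p*)·0.0000)/1.01=0.0000; Δ=(0.0000−0.0000)/(192.8581−129.0666)=0.0000; B=V−Δ·S=0.0000
Node (2,1) S=221.6760: V=(p*·17.4188+(1−p*)·0.0000)/1.01=5.6151; Δ=(17.4188−0.0000)/(288.1788−192.8581)=0.1827; B=V−Δ·S=-34.8938
Node (2,2) S=331.2400: V=(p*·159.8520+(1−p*)·17.4188)/1.01=63.1608; Δ=(159.8520−17.4188)/(430.6120−288.1788)=1.0000; B=V−Δ·S=-268.0792
Node (1,0) S=170.5200: V=(p*·5.6151+(1−p*)·0.0000)/1.01=1.8101; Δ=(5.6151−0.0000)/(221.6760−148.3524)=0.0766; B=V−Δ·S=-11.2483
Node (1,1) S=254.8000: V=(p*·63.1608+(1−p*)·5.6151)/1.01=24.1098; Δ=(63.1608−5.6151)/(331.2400−221.6760)=0.5252; B=V−Δ·S=-109.7174
Node (0,0) S=196.0000: V=(p*·24.1098+(1−p*)·1.8101)/1.01=8.9806; Δ=(24.1098−1.8101)/(254.8000−170.5200)=0.2646; B=V−Δ·S=-42.8792
Root portfolio cost Δ·196+B reproduces V0=8.9806.

(0,0): Delta=0.2646 Bond=-42.8792
(1,0): Delta=0.0766 Bond=-11.2483
(1,1): Delta=0.5252 Bond=-109.7174
(2,0): Delta=0.0000 Bond=0.0000
(2,1): Delta=0.1827 Bond=-34.8938
(2,2): Delta=1.0000 Bond=-268.0792
V0=8.9806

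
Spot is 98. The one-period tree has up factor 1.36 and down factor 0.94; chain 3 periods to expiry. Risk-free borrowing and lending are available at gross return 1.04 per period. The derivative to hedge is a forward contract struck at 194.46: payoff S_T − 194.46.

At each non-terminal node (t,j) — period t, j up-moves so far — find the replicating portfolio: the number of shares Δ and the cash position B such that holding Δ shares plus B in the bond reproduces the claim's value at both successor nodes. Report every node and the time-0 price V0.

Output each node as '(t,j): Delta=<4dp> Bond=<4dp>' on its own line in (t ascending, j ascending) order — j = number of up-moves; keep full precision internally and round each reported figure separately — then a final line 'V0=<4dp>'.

Risk-neutral probability p* = (R−d)/(u−d) = (1.04−0.94)/(1.36−0.94) = 0.2381.
Terminal payoffs: V(3,0)=-113.0628, V(3,1)=-76.6938, V(3,2)=-24.0748, V(3,3)=52.0547
Node (2,0) S=86.5928: V=(p*·-76.6938+(1−p*)·-113.0628)/1.04=-100.3880; Δ=(-76.6938−-113.0628)/(117.7662−81.3972)=1.0000; B=V−Δ·S=-186.9808
Node (2,1) S=125.2832: V=(p*·-24.0748+(1−p*)·-76.6938)/1.04=-61.6976; Δ=(-24.0748−-76.6938)/(170.3852−117.7662)=1.0000; B=V−Δ·S=-186.9808
Node (2,2) S=181.2608: V=(p*·52.0547+(1−p*)·-24.0748)/1.04=-5.7200; Δ=(52.0547−-24.0748)/(246.5147−170.3852)=1.0000; B=V−Δ·S=-186.9808
Node (1,0) S=92.1200: V=(p*·-61.6976+(1−p*)·-100.3880)/1.04=-87.6692; Δ=(-61.6976−-100.3880)/(125.2832−86.5928)=1.0000; B=V−Δ·S=-179.7892
Node (1,1) S=133.2800: V=(p*·-5.7200+(1−p*)·-61.6976)/1.04=-46.5092; Δ=(-5.7200−-61.6976)/(181.2608−125.2832)=1.0000; B=V−Δ·S=-179.7892
Node (0,0) S=98.0000: V=(p*·-46.5092+(1−p*)·-87.6692)/1.04=-74.8742; Δ=(-46.5092−-87.6692)/(133.2800−92.1200)=1.0000; B=V−Δ·S=-172.8742
Each (Δ,B) replicates both successor values, so the strategy is self-financing and V0 is arbitrage-free.

(0,0): Delta=1.0000 Bond=-172.8742
(1,0): Delta=1.0000 Bond=-179.7892
(1,1): Delta=1.0000 Bond=-179.7892
(2,0): Delta=1.0000 Bond=-186.9808
(2,1): Delta=1.0000 Bond=-186.9808
(2,2): Delta=1.0000 Bond=-186.9808
V0=-74.8742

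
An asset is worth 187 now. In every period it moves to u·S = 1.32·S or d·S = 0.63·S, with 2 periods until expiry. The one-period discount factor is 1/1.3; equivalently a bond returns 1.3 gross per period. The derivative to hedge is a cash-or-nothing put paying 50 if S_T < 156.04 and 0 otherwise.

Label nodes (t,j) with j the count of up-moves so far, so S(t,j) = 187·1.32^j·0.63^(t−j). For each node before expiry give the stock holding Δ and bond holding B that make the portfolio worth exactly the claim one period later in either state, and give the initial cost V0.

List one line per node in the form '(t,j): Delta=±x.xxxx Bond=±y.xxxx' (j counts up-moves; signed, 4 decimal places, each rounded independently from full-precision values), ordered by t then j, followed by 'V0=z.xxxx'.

(0,0): Delta=-0.2894 Bond=55.8159
(1,0): Delta=0.0000 Bond=38.4615
(1,1): Delta=-0.2936 Bond=73.5786
V0=1.6903

Since d<R<u, set p* = (R−d)/(u−d) = 0.9710; price each node as the discounted p*-expectation of its children.
Payoff layer (t=2): V(2,0)=50.0000, V(2,1)=50.0000, V(2,2)=0.0000
(1,0): S=117.8100. Δ = (V_up−V_dn)/(S_up−S_dn) = (50.0000−50.0000)/(155.5092−74.2203) = 0.0000. V = [p*·50.0000 + (1−p*)·50.0000]/1.3 = 38.4615. B = V − Δ·S = 38.4615.
(1,1): S=246.8400. Δ = (V_up−V_dn)/(S_up−S_dn) = (0.0000−50.0000)/(325.8288−155.5092) = -0.2936. V = [p*·0.0000 + (1−p*)·50.0000]/1.3 = 1.1148. B = V − Δ·S = 73.5786.
(0,0): S=187.0000. Δ = (V_up−V_dn)/(S_up−S_dn) = (1.1148−38.4615)/(246.8400−117.8100) = -0.2894. V = [p*·1.1148 + (1−p*)·38.4615]/1.3 = 1.6903. B = V − Δ·S = 55.8159.
The time-0 hedge costs 1.6903, which is the no-arbitrage price.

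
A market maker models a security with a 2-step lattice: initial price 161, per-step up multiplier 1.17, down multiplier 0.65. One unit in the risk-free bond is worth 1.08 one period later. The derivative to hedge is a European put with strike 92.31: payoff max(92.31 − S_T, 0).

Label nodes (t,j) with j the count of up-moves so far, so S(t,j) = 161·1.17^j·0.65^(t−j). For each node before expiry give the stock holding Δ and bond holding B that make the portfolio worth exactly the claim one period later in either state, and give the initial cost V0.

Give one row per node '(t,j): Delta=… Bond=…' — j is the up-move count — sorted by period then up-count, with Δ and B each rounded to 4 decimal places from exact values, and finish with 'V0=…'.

Risk-neutral probability p* = (R−d)/(u−d) = (1.08−0.65)/(1.17−0.65) = 0.8269.
Payoff layer (t=2): V(2,0)=24.2875, V(2,1)=0.0000, V(2,2)=0.0000
  t=1,j=0: stock 104.6500 → up 122.4405 (V=0.0000), down 68.0225 (V=24.2875). Price 3.8922; hedge Δ=-0.4463, bond B=50.5990.
  t=1,j=1: stock 188.3700 → up 220.3929 (V=0.0000), down 122.4405 (V=0.0000). Price 0.0000; hedge Δ=0.0000, bond B=0.0000.
  t=0,j=0: stock 161.0000 → up 188.3700 (V=0.0000), down 104.6500 (V=3.8922). Price 0.6238; hedge Δ=-0.0465, bond B=8.1088.
Check: Δ(0,0)·S0 + B(0,0) = 0.6238 = V0.

(0,0): Delta=-0.0465 Bond=8.1088
(1,0): Delta=-0.4463 Bond=50.5990
(1,1): Delta=0.0000 Bond=0.0000
V0=0.6238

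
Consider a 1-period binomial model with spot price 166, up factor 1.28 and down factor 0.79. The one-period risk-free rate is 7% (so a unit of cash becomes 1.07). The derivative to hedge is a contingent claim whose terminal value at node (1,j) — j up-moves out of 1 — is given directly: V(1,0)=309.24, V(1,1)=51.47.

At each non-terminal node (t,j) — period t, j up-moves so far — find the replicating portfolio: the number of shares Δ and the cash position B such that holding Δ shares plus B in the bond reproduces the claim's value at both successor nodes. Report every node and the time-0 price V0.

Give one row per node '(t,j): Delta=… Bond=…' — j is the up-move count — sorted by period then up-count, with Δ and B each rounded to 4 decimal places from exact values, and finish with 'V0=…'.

No-arbitrage ⇒ martingale measure with p* = (R−d)/(u−d) = 0.5714.
At expiry t=1: V(1,0)=309.2400, V(1,1)=51.4700
Node (0,0) S=166.0000: V=(p*·51.4700+(1−p*)·309.2400)/1.07=151.3485; Δ=(51.4700−309.2400)/(212.4800−131.1400)=-3.1690; B=V−Δ·S=677.4097
Root portfolio cost Δ·166+B reproduces V0=151.3485.

(0,0): Delta=-3.1690 Bond=677.4097
V0=151.3485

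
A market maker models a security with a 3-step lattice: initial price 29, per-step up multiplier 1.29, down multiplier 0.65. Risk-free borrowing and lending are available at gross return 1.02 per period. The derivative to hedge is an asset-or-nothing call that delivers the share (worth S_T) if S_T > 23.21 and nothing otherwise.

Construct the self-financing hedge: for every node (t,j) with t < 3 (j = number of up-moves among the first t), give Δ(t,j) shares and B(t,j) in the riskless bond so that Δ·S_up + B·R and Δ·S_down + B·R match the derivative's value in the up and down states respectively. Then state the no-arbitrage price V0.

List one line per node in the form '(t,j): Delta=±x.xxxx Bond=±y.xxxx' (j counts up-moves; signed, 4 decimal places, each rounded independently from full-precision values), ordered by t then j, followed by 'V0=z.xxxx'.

The replicating-portfolio and risk-neutral prices coincide; use p* = (1.02−0.65)/(1.29−0.65) = 0.5781 for the latter.
At expiry t=3: V(3,0)=0.0000, V(3,1)=0.0000, V(3,2)=31.3683, V(3,3)=62.2540
  t=2,j=0: stock 12.2525 → up 15.8057 (V=0.0000), down 7.9641 (V=0.0000). Price 0.0000; hedge Δ=0.0000, bond B=0.0000.
  t=2,j=1: stock 24.3165 → up 31.3683 (V=31.3683), down 15.8057 (V=0.0000). Price 17.7792; hedge Δ=2.0156, bond B=-31.2337.
  t=2,j=2: stock 48.2589 → up 62.2540 (V=62.2540), down 31.3683 (V=31.3683). Price 48.2589; hedge Δ=1.0000, bond B=0.0000.
  t=1,j=0: stock 18.8500 → up 24.3165 (V=17.7792), down 12.2525 (V=0.0000). Price 10.0771; hedge Δ=1.4737, bond B=-17.7029.
  t=1,j=1: stock 37.4100 → up 48.2589 (V=48.2589), down 24.3165 (V=17.7792). Price 34.7062; hedge Δ=1.2730, bond B=-12.9184.
  t=0,j=0: stock 29.0000 → up 37.4100 (V=34.7062), down 18.8500 (V=10.0771). Price 23.8390; hedge Δ=1.3270, bond B=-14.6440.
The time-0 hedge costs 23.8390, which is the no-arbitrage price.

(0,0): Delta=1.3270 Bond=-14.6440
(1,0): Delta=1.4737 Bond=-17.7029
(1,1): Delta=1.2730 Bond=-12.9184
(2,0): Delta=0.0000 Bond=0.0000
(2,1): Delta=2.0156 Bond=-31.2337
(2,2): Delta=1.0000 Bond=0.0000
V0=23.8390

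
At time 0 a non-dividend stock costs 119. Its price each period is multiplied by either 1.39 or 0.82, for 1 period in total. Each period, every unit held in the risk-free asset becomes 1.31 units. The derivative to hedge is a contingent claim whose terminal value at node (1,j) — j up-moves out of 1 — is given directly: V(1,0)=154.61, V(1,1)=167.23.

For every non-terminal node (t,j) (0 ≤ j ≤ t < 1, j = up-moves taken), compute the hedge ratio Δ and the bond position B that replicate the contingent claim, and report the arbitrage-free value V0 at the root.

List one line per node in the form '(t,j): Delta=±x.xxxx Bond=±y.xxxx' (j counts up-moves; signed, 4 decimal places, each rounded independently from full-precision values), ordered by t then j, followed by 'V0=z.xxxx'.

Under the risk-neutral measure, an up-move has probability p* = (R−d)/(u−d) = 0.8596 and values discount at R = 1.31.
At expiry t=1: V(1,0)=154.6100, V(1,1)=167.2300
(0,0): S=119.0000. Δ = (V_up−V_dn)/(S_up−S_dn) = (167.2300−154.6100)/(165.4100−97.5800) = 0.1861. V = [p*·167.2300 + (1−p*)·154.6100]/1.31 = 126.3044. B = V − Δ·S = 104.1641.
Check: Δ(0,0)·S0 + B(0,0) = 126.3044 = V0.

(0,0): Delta=0.1861 Bond=104.1641
V0=126.3044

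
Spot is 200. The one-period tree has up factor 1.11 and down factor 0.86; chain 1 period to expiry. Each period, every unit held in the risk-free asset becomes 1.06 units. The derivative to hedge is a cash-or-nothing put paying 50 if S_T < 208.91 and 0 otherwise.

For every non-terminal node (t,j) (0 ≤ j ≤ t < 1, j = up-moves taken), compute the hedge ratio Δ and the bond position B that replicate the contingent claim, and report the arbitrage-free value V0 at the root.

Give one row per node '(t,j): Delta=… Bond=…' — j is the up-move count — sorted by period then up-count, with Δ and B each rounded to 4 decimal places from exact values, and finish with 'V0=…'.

Under the risk-neutral measure, an up-move has probability p* = (R−d)/(u−d) = 0.8000 and values discount at R = 1.06.
At expiry t=1: V(1,0)=50.0000, V(1,1)=0.0000
  t=0,j=0: stock 200.0000 → up 222.0000 (V=0.0000), down 172.0000 (V=50.0000). Price 9.4340; hedge Δ=-1.0000, bond B=209.4340.
Root portfolio cost Δ·200+B reproduces V0=9.4340.

(0,0): Delta=-1.0000 Bond=209.4340
V0=9.4340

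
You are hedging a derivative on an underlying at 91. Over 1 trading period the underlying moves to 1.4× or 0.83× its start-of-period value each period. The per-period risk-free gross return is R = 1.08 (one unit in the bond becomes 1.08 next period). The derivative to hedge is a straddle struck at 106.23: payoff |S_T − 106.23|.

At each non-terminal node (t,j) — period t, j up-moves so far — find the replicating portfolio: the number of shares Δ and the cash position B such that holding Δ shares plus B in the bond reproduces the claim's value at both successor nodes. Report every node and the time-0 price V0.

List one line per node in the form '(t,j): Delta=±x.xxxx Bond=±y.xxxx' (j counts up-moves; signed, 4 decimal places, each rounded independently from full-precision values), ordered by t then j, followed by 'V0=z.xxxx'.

Risk-neutral probability p* = (R−d)/(u−d) = (1.08−0.83)/(1.4−0.83) = 0.4386.
At expiry t=1: V(1,0)=30.7000, V(1,1)=21.1700
(0,0): S=91.0000. Δ = (V_up−V_dn)/(S_up−S_dn) = (21.1700−30.7000)/(127.4000−75.5300) = -0.1837. V = [p*·21.1700 + (1−p*)·30.7000]/1.08 = 24.5557. B = V − Δ·S = 41.2750.
The time-0 hedge costs 24.5557, which is the no-arbitrage price.

(0,0): Delta=-0.1837 Bond=41.2750
V0=24.5557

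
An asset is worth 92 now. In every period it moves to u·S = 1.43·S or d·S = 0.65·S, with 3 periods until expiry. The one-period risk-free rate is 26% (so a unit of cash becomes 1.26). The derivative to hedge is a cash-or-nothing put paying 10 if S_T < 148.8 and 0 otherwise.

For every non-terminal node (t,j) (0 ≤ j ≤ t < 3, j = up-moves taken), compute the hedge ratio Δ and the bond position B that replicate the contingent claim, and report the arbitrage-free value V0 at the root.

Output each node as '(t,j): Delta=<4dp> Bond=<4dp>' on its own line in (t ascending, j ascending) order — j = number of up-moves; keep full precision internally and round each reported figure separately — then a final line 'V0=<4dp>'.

(0,0): Delta=-0.0537 Bond=7.5469
(1,0): Delta=0.0000 Bond=6.2988
(1,1): Delta=-0.0605 Bond=10.4038
(2,0): Delta=0.0000 Bond=7.9365
(2,1): Delta=0.0000 Bond=7.9365
(2,2): Delta=-0.0681 Bond=14.5503
V0=2.6080

Under the risk-neutral measure, an up-move has probability p* = (R−d)/(u−d) = 0.7821 and values discount at R = 1.26.
Terminal payoffs: V(3,0)=10.0000, V(3,1)=10.0000, V(3,2)=10.0000, V(3,3)=0.0000
Node (2,0) S=38.8700: V=(p*·10.0000+(1−p*)·10.0000)/1.26=7.9365; Δ=(10.0000−10.0000)/(55.5841−25.2655)=0.0000; B=V−Δ·S=7.9365
Node (2,1) S=85.5140: V=(p*·10.0000+(1−p*)·10.0000)/1.26=7.9365; Δ=(10.0000−10.0000)/(122.2850−55.5841)=0.0000; B=V−Δ·S=7.9365
Node (2,2) S=188.1308: V=(p*·0.0000+(1−p*)·10.0000)/1.26=1.7298; Δ=(0.0000−10.0000)/(269.0270−122.2850)=-0.0681; B=V−Δ·S=14.5503
Node (1,0) S=59.8000: V=(p*·7.9365+(1−p*)·7.9365)/1.26=6.2988; Δ=(7.9365−7.9365)/(85.5140−38.8700)=0.0000; B=V−Δ·S=6.2988
Node (1,1) S=131.5600: V=(p*·1.7298+(1−p*)·7.9365)/1.26=2.4464; Δ=(1.7298−7.9365)/(188.1308−85.5140)=-0.0605; B=V−Δ·S=10.4038
Node (0,0) S=92.0000: V=(p*·2.4464+(1−p*)·6.2988)/1.26=2.6080; Δ=(2.4464−6.2988)/(131.5600−59.8000)=-0.0537; B=V−Δ·S=7.5469
Self-financing check: at every node Δ·S+B equals the discounted successor values.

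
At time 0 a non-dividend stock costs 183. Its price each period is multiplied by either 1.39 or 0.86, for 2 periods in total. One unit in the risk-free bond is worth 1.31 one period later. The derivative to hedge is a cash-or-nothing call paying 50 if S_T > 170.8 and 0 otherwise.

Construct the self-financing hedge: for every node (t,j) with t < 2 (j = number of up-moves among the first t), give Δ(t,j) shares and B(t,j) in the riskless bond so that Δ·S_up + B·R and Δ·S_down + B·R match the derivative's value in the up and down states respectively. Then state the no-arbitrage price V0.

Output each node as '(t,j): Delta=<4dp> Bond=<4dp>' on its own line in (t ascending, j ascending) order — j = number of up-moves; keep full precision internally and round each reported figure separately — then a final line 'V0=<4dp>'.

(0,0): Delta=0.0594 Bond=17.6018
(1,0): Delta=0.5994 Bond=-61.9329
(1,1): Delta=0.0000 Bond=38.1679
V0=28.4720

Since d<R<u, set p* = (R−d)/(u−d) = 0.8491; price each node as the discounted p*-expectation of its children.
Payoff layer (t=2): V(2,0)=0.0000, V(2,1)=50.0000, V(2,2)=50.0000
(1,0): S=157.3800. Δ = (V_up−V_dn)/(S_up−S_dn) = (50.0000−0.0000)/(218.7582−135.3468) = 0.5994. V = [p*·50.0000 + (1−p*)·0.0000]/1.31 = 32.4067. B = V − Δ·S = -61.9329.
(1,1): S=254.3700. Δ = (V_up−V_dn)/(S_up−S_dn) = (50.0000−50.0000)/(353.5743−218.7582) = 0.0000. V = [p*·50.0000 + (1−p*)·50.0000]/1.31 = 38.1679. B = V − Δ·S = 38.1679.
(0,0): S=183.0000. Δ = (V_up−V_dn)/(S_up−S_dn) = (38.1679−32.4067)/(254.3700−157.3800) = 0.0594. V = [p*·38.1679 + (1−p*)·32.4067]/1.31 = 28.4720. B = V − Δ·S = 17.6018.
Check: Δ(0,0)·S0 + B(0,0) = 28.4720 = V0.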